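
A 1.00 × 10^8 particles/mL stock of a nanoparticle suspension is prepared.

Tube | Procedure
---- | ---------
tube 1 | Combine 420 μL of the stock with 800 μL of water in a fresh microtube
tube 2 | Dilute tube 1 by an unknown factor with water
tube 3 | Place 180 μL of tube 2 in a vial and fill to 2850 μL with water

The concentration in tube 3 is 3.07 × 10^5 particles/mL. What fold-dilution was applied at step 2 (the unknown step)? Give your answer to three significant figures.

7.08-fold

Step 1: 420 μL + 800 μL = 1220 μL total → factor 1220/420 = 2.9048
Step 2: unknown factor x
Step 3: 180 μL brought to 2850 μL → factor 2850/180 = 15.833
Product of known-step factors = 45.992
Overall factor = 1.00 × 10^8 particles/mL / (3.07 × 10^5 particles/mL) = 325.73
x = 325.73 / 45.992 = 7.08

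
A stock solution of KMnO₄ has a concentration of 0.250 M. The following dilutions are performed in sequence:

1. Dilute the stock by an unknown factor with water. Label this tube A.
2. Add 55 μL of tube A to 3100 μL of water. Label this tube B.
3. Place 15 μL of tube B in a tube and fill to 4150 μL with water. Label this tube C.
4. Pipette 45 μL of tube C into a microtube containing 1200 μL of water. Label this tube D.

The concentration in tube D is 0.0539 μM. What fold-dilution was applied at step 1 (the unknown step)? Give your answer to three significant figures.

10.6-fold

Step 1: unknown factor x
Step 2: 55 μL + 3100 μL = 3155 μL total → factor 3155/55 = 57.364
Step 3: 15 μL brought to 4150 μL → factor 4150/15 = 276.67
Step 4: 45 μL + 1200 μL = 1245 μL total → factor 1245/45 = 27.667
Product of known-step factors = 4.3909 × 10^5
Overall factor = 0.250 M / (0.0539 μM) = 4.6382 × 10^6
x = 4.6382 × 10^6 / 4.3909 × 10^5 = 10.6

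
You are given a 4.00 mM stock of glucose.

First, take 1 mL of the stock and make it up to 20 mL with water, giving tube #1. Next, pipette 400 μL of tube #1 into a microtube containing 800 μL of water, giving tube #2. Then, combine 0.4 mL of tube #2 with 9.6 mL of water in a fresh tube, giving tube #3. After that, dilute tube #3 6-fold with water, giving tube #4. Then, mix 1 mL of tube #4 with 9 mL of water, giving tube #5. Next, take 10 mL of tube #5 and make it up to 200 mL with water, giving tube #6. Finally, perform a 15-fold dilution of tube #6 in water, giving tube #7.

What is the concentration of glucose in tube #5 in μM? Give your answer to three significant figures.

Step 1: 1 mL brought to 20 mL → factor 20/1 = 20
Step 2: 400 μL + 800 μL = 1200 μL total → factor 1200/400 = 3
Step 3: 0.4 mL + 9.6 mL = 10 mL total → factor 10/0.4 = 25
Step 4: 6-fold → factor 6
Step 5: 1 mL + 9 mL = 10 mL total → factor 10/1 = 10
Dilution factor through tube #5 = 20 × 3 × 25 × 6 × 10 = 90000
[tube #5] = 4.00 mM / 90000 = 4.444 × 10^-5 mM = 0.0444 μM

0.0444 μM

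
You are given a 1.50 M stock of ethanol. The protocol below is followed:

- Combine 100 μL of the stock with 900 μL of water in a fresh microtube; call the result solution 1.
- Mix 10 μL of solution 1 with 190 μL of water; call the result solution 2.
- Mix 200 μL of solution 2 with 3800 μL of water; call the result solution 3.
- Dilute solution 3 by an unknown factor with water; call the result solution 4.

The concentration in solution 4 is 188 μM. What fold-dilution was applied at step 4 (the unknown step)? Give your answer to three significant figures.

Step 1: 100 μL + 900 μL = 1000 μL total → factor 1000/100 = 10
Step 2: 10 μL + 190 μL = 200 μL total → factor 200/10 = 20
Step 3: 200 μL + 3800 μL = 4000 μL total → factor 4000/200 = 20
Step 4: unknown factor x
Product of known-step factors = 4000
Overall factor = 1.50 M / (188 μM) = 7978.7
x = 7978.7 / 4000 = 1.99

1.99-fold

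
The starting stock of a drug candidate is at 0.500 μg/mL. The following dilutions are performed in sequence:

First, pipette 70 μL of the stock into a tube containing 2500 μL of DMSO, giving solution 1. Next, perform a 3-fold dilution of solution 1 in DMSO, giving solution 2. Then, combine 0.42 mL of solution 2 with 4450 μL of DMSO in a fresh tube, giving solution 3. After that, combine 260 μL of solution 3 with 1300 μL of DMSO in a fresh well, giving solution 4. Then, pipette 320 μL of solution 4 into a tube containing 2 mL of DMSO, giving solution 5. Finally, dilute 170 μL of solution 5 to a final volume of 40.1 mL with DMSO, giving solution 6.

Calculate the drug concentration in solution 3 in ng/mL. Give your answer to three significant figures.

0.392 ng/mL

Step 1: 70 μL + 2500 μL = 2570 μL total → factor 2570/70 = 36.714
Step 2: 3-fold → factor 3
Step 3: 0.42 mL + 4450 μL = 4.87 mL total → factor 4.87/0.42 = 11.595
Dilution factor through solution 3 = 36.714 × 3 × 11.595 = 1277.1
[solution 3] = 0.500 μg/mL / 1277.1 = 0.0003915 μg/mL = 0.392 ng/mL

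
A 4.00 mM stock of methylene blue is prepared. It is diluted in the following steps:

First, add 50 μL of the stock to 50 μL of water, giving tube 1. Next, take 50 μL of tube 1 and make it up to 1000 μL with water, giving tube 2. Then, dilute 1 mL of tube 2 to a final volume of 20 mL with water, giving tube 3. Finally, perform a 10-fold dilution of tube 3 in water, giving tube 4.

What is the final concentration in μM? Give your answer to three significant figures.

0.500 μM

Step 1: 50 μL + 50 μL = 100 μL total → factor 100/50 = 2
Step 2: 50 μL brought to 1000 μL → factor 1000/50 = 20
Step 3: 1 mL brought to 20 mL → factor 20/1 = 20
Step 4: 10-fold → factor 10
Overall dilution factor = 2 × 20 × 20 × 10 = 8000
Final = 4.00 mM / 8000 = 0.0005000 mM = 0.500 μM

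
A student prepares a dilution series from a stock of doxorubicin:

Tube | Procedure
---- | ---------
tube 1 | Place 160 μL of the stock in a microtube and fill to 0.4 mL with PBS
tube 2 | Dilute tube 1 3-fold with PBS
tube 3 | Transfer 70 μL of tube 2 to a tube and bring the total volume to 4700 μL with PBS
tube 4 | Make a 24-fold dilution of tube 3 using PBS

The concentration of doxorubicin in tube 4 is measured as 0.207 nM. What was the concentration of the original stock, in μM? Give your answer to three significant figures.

Step 1: 160 μL brought to 0.4 mL → factor 400/160 = 2.5
Step 2: 3-fold → factor 3
Step 3: 70 μL brought to 4700 μL → factor 4700/70 = 67.143
Step 4: 24-fold → factor 24
Overall dilution factor = 2.5 × 3 × 67.143 × 24 = 12086
Stock = 0.207 nM × 12086 = 2502 nM = 2.50 μM

2.50 μM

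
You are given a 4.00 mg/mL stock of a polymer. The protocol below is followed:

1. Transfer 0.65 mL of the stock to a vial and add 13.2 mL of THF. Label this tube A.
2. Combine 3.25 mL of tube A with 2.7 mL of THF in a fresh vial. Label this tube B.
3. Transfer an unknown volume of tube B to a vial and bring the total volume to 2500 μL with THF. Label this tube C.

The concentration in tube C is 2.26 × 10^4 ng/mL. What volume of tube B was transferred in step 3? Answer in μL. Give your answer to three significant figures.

Step 1: 0.65 mL + 13.2 mL = 13.85 mL total → factor 13.85/0.65 = 21.308
Step 2: 3.25 mL + 2.7 mL = 5.95 mL total → factor 5.95/3.25 = 1.8308
Step 3: v brought to 2500 μL → factor = 2500 μL/v
Product of known-step factors = 39.009
Overall factor = 4.00 mg/mL / (2.26 × 10^4 ng/mL) = 176.99
Step-3 factor = 176.99 / 39.009 = 4.5371
v = 2500 μL / 4.5371 = 551 μL

551 μL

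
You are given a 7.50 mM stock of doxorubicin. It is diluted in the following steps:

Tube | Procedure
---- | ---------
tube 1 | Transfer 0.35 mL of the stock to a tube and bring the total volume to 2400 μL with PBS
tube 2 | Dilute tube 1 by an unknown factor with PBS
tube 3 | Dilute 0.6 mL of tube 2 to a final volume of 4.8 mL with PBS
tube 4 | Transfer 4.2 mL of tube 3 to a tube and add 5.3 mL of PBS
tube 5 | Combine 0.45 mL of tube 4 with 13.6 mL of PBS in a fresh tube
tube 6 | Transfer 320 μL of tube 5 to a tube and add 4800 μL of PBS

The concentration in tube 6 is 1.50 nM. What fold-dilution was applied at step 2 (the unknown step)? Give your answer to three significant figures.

80.7-fold

Step 1: 0.35 mL brought to 2400 μL → factor 2.4/0.35 = 6.8571
Step 2: unknown factor x
Step 3: 0.6 mL brought to 4.8 mL → factor 4.8/0.6 = 8
Step 4: 4.2 mL + 5.3 mL = 9.5 mL total → factor 9.5/4.2 = 2.2619
Step 5: 0.45 mL + 13.6 mL = 14.05 mL total → factor 14.05/0.45 = 31.222
Step 6: 320 μL + 4800 μL = 5120 μL total → factor 5120/320 = 16
Product of known-step factors = 61986
Overall factor = 7.50 mM / (1.50 nM) = 5 × 10^6
x = 5 × 10^6 / 61986 = 80.7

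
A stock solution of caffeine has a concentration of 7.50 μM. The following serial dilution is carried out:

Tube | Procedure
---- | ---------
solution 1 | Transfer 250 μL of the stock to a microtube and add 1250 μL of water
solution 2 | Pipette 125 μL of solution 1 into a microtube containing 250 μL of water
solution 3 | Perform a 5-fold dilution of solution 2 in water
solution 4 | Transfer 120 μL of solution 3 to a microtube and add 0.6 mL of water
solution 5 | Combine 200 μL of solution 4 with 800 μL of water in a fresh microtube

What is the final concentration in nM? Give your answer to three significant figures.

2.78 nM

Step 1: 250 μL + 1250 μL = 1500 μL total → factor 1500/250 = 6
Step 2: 125 μL + 250 μL = 375 μL total → factor 375/125 = 3
Step 3: 5-fold → factor 5
Step 4: 120 μL + 0.6 mL = 720 μL total → factor 720/120 = 6
Step 5: 200 μL + 800 μL = 1000 μL total → factor 1000/200 = 5
Overall dilution factor = 6 × 3 × 5 × 6 × 5 = 2700
Final = 7.50 μM / 2700 = 0.002778 μM = 2.78 nM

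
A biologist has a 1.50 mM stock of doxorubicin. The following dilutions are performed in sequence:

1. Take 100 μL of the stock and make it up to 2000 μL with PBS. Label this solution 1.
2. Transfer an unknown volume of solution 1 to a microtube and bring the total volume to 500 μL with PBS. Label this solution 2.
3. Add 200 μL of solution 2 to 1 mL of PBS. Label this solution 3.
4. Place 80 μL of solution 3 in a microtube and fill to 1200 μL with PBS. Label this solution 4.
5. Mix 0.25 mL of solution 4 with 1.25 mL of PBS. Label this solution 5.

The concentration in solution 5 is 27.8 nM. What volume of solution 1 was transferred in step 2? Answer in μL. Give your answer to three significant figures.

Step 1: 100 μL brought to 2000 μL → factor 2000/100 = 20
Step 2: v brought to 500 μL → factor = 500 μL/v
Step 3: 200 μL + 1 mL = 1200 μL total → factor 1200/200 = 6
Step 4: 80 μL brought to 1200 μL → factor 1200/80 = 15
Step 5: 0.25 mL + 1.25 mL = 1.5 mL total → factor 1.5/0.25 = 6
Product of known-step factors = 10800
Overall factor = 1.50 mM / (27.8 nM) = 53957
Step-2 factor = 53957 / 10800 = 4.996
v = 500 μL / 4.996 = 100 μL

100 μL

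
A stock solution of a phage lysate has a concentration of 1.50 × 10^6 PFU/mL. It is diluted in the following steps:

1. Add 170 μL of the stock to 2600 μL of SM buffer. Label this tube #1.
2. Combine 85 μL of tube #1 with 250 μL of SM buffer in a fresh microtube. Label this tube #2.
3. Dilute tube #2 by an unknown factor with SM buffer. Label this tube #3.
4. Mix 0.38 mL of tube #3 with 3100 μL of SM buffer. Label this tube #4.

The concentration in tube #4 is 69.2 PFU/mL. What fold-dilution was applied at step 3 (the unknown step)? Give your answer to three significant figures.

36.9-fold

Step 1: 170 μL + 2600 μL = 2770 μL total → factor 2770/170 = 16.294
Step 2: 85 μL + 250 μL = 335 μL total → factor 335/85 = 3.9412
Step 3: unknown factor x
Step 4: 0.38 mL + 3100 μL = 3.48 mL total → factor 3.48/0.38 = 9.1579
Product of known-step factors = 588.1
Overall factor = 1.50 × 10^6 PFU/mL / (69.2 PFU/mL) = 21676
x = 21676 / 588.1 = 36.9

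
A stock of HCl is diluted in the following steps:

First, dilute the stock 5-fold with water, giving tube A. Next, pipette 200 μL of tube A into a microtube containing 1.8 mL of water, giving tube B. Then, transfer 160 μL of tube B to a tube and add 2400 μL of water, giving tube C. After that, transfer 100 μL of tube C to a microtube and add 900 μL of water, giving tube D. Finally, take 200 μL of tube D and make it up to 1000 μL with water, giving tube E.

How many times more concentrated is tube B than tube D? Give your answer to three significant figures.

Step 1: 5-fold → factor 5
Step 2: 200 μL + 1.8 mL = 2000 μL total → factor 2000/200 = 10
Step 3: 160 μL + 2400 μL = 2560 μL total → factor 2560/160 = 16
Step 4: 100 μL + 900 μL = 1000 μL total → factor 1000/100 = 10
Dilution factor to tube B = 50; to tube D = 8000
[tube B]/[tube D] = (factor to tube D)/(factor to tube B) = 8000/50 = 160

160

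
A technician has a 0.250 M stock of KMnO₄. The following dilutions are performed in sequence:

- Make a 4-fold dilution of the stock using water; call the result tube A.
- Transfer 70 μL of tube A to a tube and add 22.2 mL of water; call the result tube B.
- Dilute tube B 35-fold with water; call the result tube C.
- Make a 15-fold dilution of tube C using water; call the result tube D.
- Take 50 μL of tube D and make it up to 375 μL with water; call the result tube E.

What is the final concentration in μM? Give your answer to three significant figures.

Step 1: 4-fold → factor 4
Step 2: 70 μL + 22.2 mL = 22270 μL total → factor 22270/70 = 318.14
Step 3: 35-fold → factor 35
Step 4: 15-fold → factor 15
Step 5: 50 μL brought to 375 μL → factor 375/50 = 7.5
Overall dilution factor = 4 × 318.14 × 35 × 15 × 7.5 = 5.0108 × 10^6
Final = 0.250 M / 5.0108 × 10^6 = 4.989 × 10^-8 M = 0.0499 μM

0.0499 μM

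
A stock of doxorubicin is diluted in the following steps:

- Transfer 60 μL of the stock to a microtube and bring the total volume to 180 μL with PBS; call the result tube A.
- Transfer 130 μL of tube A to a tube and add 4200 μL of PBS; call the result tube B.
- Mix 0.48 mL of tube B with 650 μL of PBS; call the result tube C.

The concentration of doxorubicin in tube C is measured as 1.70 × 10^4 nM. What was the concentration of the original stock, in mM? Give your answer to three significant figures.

4.00 mM

Step 1: 60 μL brought to 180 μL → factor 180/60 = 3
Step 2: 130 μL + 4200 μL = 4330 μL total → factor 4330/130 = 33.308
Step 3: 0.48 mL + 650 μL = 1.13 mL total → factor 1.13/0.48 = 2.3542
Overall dilution factor = 3 × 33.308 × 2.3542 = 235.24
Stock = 1.70 × 10^4 nM × 235.24 = 3.999 × 10^6 nM = 4.00 mM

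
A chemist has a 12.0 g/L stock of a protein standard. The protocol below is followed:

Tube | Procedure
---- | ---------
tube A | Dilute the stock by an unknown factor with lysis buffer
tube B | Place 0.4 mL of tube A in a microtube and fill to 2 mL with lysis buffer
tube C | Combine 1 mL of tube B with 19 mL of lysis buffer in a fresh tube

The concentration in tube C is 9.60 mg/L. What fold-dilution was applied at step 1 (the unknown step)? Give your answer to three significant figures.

Step 1: unknown factor x
Step 2: 0.4 mL brought to 2 mL → factor 2/0.4 = 5
Step 3: 1 mL + 19 mL = 20 mL total → factor 20/1 = 20
Product of known-step factors = 100
Overall factor = 12.0 g/L / (9.60 mg/L) = 1250
x = 1250 / 100 = 12.5

12.5-fold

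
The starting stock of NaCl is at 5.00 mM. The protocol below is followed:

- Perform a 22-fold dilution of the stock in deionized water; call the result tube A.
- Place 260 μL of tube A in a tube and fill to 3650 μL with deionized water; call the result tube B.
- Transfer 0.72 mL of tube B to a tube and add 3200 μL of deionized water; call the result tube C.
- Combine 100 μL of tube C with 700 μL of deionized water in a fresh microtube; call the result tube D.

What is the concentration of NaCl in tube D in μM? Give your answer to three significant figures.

0.372 μM

Step 1: 22-fold → factor 22
Step 2: 260 μL brought to 3650 μL → factor 3650/260 = 14.038
Step 3: 0.72 mL + 3200 μL = 3.92 mL total → factor 3.92/0.72 = 5.4444
Step 4: 100 μL + 700 μL = 800 μL total → factor 800/100 = 8
Overall dilution factor = 22 × 14.038 × 5.4444 × 8 = 13452
Final = 5.00 mM / 13452 = 0.0003717 mM = 0.372 μM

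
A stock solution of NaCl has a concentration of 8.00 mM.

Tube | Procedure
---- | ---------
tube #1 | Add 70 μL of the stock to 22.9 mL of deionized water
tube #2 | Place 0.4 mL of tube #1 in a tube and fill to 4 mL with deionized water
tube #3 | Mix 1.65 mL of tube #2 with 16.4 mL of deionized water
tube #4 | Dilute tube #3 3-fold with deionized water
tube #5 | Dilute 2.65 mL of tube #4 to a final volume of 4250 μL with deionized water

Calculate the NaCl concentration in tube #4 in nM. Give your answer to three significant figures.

Step 1: 70 μL + 22.9 mL = 22970 μL total → factor 22970/70 = 328.14
Step 2: 0.4 mL brought to 4 mL → factor 4/0.4 = 10
Step 3: 1.65 mL + 16.4 mL = 18.05 mL total → factor 18.05/1.65 = 10.939
Step 4: 3-fold → factor 3
Dilution factor through tube #4 = 328.14 × 10 × 10.939 × 3 = 1.0769 × 10^5
[tube #4] = 8.00 mM / 1.0769 × 10^5 = 7.429 × 10^-5 mM = 74.3 nM

74.3 nM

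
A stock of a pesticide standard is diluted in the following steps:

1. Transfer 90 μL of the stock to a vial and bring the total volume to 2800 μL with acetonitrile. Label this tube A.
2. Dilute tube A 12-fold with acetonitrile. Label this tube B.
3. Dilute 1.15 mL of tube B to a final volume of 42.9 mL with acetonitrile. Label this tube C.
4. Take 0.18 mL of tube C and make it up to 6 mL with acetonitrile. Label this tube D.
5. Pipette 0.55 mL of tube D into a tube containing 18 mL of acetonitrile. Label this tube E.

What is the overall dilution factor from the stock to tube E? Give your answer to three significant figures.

1.57 × 10^7

Step 1: 90 μL brought to 2800 μL → factor 2800/90 = 31.111
Step 2: 12-fold → factor 12
Step 3: 1.15 mL brought to 42.9 mL → factor 42.9/1.15 = 37.304
Step 4: 0.18 mL brought to 6 mL → factor 6/0.18 = 33.333
Step 5: 0.55 mL + 18 mL = 18.55 mL total → factor 18.55/0.55 = 33.727
Overall dilution factor = 31.111 × 12 × 37.304 × 33.333 × 33.727 = 1.5657 × 10^7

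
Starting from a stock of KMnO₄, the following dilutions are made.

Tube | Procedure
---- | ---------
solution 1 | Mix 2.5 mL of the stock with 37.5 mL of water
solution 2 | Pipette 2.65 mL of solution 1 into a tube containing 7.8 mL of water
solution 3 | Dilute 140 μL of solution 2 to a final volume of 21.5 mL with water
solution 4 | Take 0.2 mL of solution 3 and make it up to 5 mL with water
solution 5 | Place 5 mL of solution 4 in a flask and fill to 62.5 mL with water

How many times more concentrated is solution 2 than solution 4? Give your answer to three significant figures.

Step 1: 2.5 mL + 37.5 mL = 40 mL total → factor 40/2.5 = 16
Step 2: 2.65 mL + 7.8 mL = 10.45 mL total → factor 10.45/2.65 = 3.9434
Step 3: 140 μL brought to 21.5 mL → factor 21500/140 = 153.57
Step 4: 0.2 mL brought to 5 mL → factor 5/0.2 = 25
Dilution factor to solution 2 = 63.094; to solution 4 = 2.4224 × 10^5
[solution 2]/[solution 4] = (factor to solution 4)/(factor to solution 2) = 2.4224 × 10^5/63.094 = 3.84 × 10^3

3.84 × 10^3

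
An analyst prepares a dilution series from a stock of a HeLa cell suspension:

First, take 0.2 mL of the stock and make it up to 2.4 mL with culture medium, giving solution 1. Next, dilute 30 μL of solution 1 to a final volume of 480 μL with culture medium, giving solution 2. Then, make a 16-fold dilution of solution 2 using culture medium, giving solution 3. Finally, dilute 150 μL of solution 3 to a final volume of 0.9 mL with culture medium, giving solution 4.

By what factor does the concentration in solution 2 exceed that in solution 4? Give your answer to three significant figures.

96.0

Step 1: 0.2 mL brought to 2.4 mL → factor 2.4/0.2 = 12
Step 2: 30 μL brought to 480 μL → factor 480/30 = 16
Step 3: 16-fold → factor 16
Step 4: 150 μL brought to 0.9 mL → factor 900/150 = 6
Dilution factor to solution 2 = 192; to solution 4 = 18432
[solution 2]/[solution 4] = (factor to solution 4)/(factor to solution 2) = 18432/192 = 96.0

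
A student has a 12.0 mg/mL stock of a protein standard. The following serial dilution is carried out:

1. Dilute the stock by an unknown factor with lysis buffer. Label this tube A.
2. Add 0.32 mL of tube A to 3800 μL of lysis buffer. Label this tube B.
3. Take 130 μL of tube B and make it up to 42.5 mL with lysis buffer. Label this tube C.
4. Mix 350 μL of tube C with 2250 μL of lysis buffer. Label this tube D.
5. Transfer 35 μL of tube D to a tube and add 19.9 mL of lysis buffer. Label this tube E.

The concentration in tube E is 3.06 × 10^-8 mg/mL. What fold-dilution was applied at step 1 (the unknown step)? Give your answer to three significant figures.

22.0-fold

Step 1: unknown factor x
Step 2: 0.32 mL + 3800 μL = 4.12 mL total → factor 4.12/0.32 = 12.875
Step 3: 130 μL brought to 42.5 mL → factor 42500/130 = 326.92
Step 4: 350 μL + 2250 μL = 2600 μL total → factor 2600/350 = 7.4286
Step 5: 35 μL + 19.9 mL = 19935 μL total → factor 19935/35 = 569.57
Product of known-step factors = 1.7809 × 10^7
Overall factor = 12.0 mg/mL / (3.06 × 10^-8 mg/mL) = 3.9216 × 10^8
x = 3.9216 × 10^8 / 1.7809 × 10^7 = 22.0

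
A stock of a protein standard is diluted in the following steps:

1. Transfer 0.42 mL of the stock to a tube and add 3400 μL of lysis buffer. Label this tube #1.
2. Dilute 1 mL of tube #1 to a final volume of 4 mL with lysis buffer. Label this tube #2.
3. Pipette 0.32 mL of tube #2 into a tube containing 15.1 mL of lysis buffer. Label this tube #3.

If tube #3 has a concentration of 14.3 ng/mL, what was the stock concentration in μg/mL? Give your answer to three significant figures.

25.1 μg/mL

Step 1: 0.42 mL + 3400 μL = 3.82 mL total → factor 3.82/0.42 = 9.0952
Step 2: 1 mL brought to 4 mL → factor 4/1 = 4
Step 3: 0.32 mL + 15.1 mL = 15.42 mL total → factor 15.42/0.32 = 48.188
Overall dilution factor = 9.0952 × 4 × 48.188 = 1753.1
Stock = 14.3 ng/mL × 1753.1 = 2.507 × 10^4 ng/mL = 25.1 μg/mL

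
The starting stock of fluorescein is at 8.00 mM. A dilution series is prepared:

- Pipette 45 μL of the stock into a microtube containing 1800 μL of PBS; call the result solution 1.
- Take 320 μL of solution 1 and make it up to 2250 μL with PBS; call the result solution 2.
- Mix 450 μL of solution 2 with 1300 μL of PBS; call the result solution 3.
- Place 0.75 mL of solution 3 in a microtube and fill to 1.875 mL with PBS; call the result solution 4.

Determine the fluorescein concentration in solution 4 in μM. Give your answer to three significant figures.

Step 1: 45 μL + 1800 μL = 1845 μL total → factor 1845/45 = 41
Step 2: 320 μL brought to 2250 μL → factor 2250/320 = 7.0312
Step 3: 450 μL + 1300 μL = 1750 μL total → factor 1750/450 = 3.8889
Step 4: 0.75 mL brought to 1.875 mL → factor 1.875/0.75 = 2.5
Overall dilution factor = 41 × 7.0312 × 3.8889 × 2.5 = 2802.7
Final = 8.00 mM / 2802.7 = 0.002854 mM = 2.85 μM

2.85 μM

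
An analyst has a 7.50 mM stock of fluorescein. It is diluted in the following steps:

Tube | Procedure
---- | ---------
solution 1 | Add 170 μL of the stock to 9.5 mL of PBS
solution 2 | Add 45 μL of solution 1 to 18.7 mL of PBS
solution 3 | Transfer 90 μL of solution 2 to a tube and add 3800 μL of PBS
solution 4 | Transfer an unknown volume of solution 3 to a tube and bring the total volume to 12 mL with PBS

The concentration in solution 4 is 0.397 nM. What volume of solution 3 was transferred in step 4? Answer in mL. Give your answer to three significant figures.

Step 1: 170 μL + 9.5 mL = 9670 μL total → factor 9670/170 = 56.882
Step 2: 45 μL + 18.7 mL = 18745 μL total → factor 18745/45 = 416.56
Step 3: 90 μL + 3800 μL = 3890 μL total → factor 3890/90 = 43.222
Step 4: v brought to 12 mL → factor = 12 mL/v
Product of known-step factors = 1.0241 × 10^6
Overall factor = 7.50 mM / (0.397 nM) = 1.8892 × 10^7
Step-4 factor = 1.8892 × 10^7 / 1.0241 × 10^6 = 18.446
v = 12 mL / 18.446 = 0.651 mL

0.651 mL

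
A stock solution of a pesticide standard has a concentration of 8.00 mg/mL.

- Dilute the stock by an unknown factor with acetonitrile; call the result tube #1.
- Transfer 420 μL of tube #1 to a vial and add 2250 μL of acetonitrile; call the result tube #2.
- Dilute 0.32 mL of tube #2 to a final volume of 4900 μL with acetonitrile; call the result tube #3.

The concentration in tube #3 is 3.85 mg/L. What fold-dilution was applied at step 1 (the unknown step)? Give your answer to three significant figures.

Step 1: unknown factor x
Step 2: 420 μL + 2250 μL = 2670 μL total → factor 2670/420 = 6.3571
Step 3: 0.32 mL brought to 4900 μL → factor 4.9/0.32 = 15.312
Product of known-step factors = 97.344
Overall factor = 8.00 mg/mL / (3.85 mg/L) = 2077.9
x = 2077.9 / 97.344 = 21.3

21.3-fold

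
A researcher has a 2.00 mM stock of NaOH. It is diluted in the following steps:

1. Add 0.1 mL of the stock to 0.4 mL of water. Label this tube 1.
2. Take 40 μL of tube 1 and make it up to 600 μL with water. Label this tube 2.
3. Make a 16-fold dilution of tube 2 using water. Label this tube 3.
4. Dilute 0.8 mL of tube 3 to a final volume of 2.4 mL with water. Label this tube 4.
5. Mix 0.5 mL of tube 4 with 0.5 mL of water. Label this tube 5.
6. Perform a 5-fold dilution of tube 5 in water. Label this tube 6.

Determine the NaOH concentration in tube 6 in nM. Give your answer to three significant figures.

55.6 nM

Step 1: 0.1 mL + 0.4 mL = 0.5 mL total → factor 0.5/0.1 = 5
Step 2: 40 μL brought to 600 μL → factor 600/40 = 15
Step 3: 16-fold → factor 16
Step 4: 0.8 mL brought to 2.4 mL → factor 2.4/0.8 = 3
Step 5: 0.5 mL + 0.5 mL = 1 mL total → factor 1/0.5 = 2
Step 6: 5-fold → factor 5
Overall dilution factor = 5 × 15 × 16 × 3 × 2 × 5 = 36000
Final = 2.00 mM / 36000 = 5.556 × 10^-5 mM = 55.6 nM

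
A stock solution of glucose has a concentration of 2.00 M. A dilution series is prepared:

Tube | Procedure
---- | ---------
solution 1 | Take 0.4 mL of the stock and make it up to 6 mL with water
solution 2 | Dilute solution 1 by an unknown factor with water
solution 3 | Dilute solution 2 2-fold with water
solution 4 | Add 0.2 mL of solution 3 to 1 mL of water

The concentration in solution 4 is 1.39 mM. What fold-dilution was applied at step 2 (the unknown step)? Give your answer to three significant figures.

Step 1: 0.4 mL brought to 6 mL → factor 6/0.4 = 15
Step 2: unknown factor x
Step 3: 2-fold → factor 2
Step 4: 0.2 mL + 1 mL = 1.2 mL total → factor 1.2/0.2 = 6
Product of known-step factors = 180
Overall factor = 2.00 M / (1.39 mM) = 1438.8
x = 1438.8 / 180 = 7.99

7.99-fold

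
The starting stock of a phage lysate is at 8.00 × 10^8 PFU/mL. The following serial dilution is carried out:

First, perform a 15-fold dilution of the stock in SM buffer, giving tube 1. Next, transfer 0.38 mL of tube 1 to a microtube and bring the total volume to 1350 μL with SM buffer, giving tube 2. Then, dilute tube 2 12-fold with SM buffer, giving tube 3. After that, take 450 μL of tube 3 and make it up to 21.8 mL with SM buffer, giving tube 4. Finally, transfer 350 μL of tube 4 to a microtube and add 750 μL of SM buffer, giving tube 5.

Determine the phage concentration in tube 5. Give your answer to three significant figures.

8.22 × 10^3 PFU/mL

Step 1: 15-fold → factor 15
Step 2: 0.38 mL brought to 1350 μL → factor 1.35/0.38 = 3.5526
Step 3: 12-fold → factor 12
Step 4: 450 μL brought to 21.8 mL → factor 21800/450 = 48.444
Step 5: 350 μL + 750 μL = 1100 μL total → factor 1100/350 = 3.1429
Overall dilution factor = 15 × 3.5526 × 12 × 48.444 × 3.1429 = 97362
Final = 8.00 × 10^8 PFU/mL / 97362 = 8.22 × 10^3 PFU/mL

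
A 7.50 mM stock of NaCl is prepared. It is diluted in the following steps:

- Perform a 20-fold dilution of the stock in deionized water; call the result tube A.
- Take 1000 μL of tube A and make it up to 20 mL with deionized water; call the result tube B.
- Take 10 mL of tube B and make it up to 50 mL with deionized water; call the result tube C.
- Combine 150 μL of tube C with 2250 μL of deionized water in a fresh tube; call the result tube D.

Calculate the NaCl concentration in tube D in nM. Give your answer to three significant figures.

Step 1: 20-fold → factor 20
Step 2: 1000 μL brought to 20 mL → factor 20000/1000 = 20
Step 3: 10 mL brought to 50 mL → factor 50/10 = 5
Step 4: 150 μL + 2250 μL = 2400 μL total → factor 2400/150 = 16
Dilution factor through tube D = 20 × 20 × 5 × 16 = 32000
[tube D] = 7.50 mM / 32000 = 0.0002344 mM = 234 nM

234 nM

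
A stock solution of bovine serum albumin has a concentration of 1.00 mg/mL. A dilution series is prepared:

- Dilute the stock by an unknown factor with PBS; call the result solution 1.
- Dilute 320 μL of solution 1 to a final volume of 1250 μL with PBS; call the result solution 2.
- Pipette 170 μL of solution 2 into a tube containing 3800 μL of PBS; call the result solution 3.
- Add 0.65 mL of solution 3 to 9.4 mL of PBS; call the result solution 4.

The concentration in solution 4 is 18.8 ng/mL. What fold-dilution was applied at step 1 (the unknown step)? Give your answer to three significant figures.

37.7-fold

Step 1: unknown factor x
Step 2: 320 μL brought to 1250 μL → factor 1250/320 = 3.9062
Step 3: 170 μL + 3800 μL = 3970 μL total → factor 3970/170 = 23.353
Step 4: 0.65 mL + 9.4 mL = 10.05 mL total → factor 10.05/0.65 = 15.462
Product of known-step factors = 1410.4
Overall factor = 1.00 mg/mL / (18.8 ng/mL) = 53191
x = 53191 / 1410.4 = 37.7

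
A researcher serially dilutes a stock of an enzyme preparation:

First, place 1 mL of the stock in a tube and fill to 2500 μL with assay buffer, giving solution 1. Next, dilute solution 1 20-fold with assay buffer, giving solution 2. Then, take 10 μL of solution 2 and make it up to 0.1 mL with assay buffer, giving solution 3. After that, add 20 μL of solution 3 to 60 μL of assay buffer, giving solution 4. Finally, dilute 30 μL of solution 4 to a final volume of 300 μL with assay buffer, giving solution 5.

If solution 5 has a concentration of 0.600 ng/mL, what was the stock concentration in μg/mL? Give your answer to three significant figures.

Step 1: 1 mL brought to 2500 μL → factor 2.5/1 = 2.5
Step 2: 20-fold → factor 20
Step 3: 10 μL brought to 0.1 mL → factor 100/10 = 10
Step 4: 20 μL + 60 μL = 80 μL total → factor 80/20 = 4
Step 5: 30 μL brought to 300 μL → factor 300/30 = 10
Overall dilution factor = 2.5 × 20 × 10 × 4 × 10 = 20000
Stock = 0.600 ng/mL × 20000 = 1.200 × 10^4 ng/mL = 12.0 μg/mL

12.0 μg/mL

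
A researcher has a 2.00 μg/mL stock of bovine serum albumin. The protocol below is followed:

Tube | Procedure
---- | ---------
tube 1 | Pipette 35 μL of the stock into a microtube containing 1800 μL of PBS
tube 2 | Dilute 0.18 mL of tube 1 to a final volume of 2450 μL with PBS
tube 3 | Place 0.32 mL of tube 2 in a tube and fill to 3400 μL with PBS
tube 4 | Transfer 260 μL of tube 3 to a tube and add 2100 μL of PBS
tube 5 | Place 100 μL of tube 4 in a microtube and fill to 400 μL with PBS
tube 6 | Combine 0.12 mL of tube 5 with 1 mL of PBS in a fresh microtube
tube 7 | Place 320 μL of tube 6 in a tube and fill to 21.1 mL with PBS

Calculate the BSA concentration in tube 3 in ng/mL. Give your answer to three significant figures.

0.264 ng/mL

Step 1: 35 μL + 1800 μL = 1835 μL total → factor 1835/35 = 52.429
Step 2: 0.18 mL brought to 2450 μL → factor 2.45/0.18 = 13.611
Step 3: 0.32 mL brought to 3400 μL → factor 3.4/0.32 = 10.625
Dilution factor through tube 3 = 52.429 × 13.611 × 10.625 = 7582.1
[tube 3] = 2.00 μg/mL / 7582.1 = 0.0002638 μg/mL = 0.264 ng/mL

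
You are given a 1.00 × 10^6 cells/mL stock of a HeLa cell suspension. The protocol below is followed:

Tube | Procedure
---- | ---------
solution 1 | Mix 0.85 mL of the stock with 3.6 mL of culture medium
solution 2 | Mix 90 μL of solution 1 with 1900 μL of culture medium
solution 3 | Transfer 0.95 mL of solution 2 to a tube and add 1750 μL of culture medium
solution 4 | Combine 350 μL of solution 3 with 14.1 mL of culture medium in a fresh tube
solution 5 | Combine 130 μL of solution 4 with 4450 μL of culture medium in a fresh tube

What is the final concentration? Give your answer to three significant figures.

Step 1: 0.85 mL + 3.6 mL = 4.45 mL total → factor 4.45/0.85 = 5.2353
Step 2: 90 μL + 1900 μL = 1990 μL total → factor 1990/90 = 22.111
Step 3: 0.95 mL + 1750 μL = 2.7 mL total → factor 2.7/0.95 = 2.8421
Step 4: 350 μL + 14.1 mL = 14450 μL total → factor 14450/350 = 41.286
Step 5: 130 μL + 4450 μL = 4580 μL total → factor 4580/130 = 35.231
Overall dilution factor = 5.2353 × 22.111 × 2.8421 × 41.286 × 35.231 = 4.7854 × 10^5
Final = 1.00 × 10^6 cells/mL / 4.7854 × 10^5 = 2.09 cells/mL

2.09 cells/mL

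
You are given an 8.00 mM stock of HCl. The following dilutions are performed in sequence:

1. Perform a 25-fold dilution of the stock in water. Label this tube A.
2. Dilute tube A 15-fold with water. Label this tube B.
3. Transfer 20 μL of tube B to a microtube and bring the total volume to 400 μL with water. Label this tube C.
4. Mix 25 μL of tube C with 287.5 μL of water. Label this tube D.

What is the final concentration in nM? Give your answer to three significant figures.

Step 1: 25-fold → factor 25
Step 2: 15-fold → factor 15
Step 3: 20 μL brought to 400 μL → factor 400/20 = 20
Step 4: 25 μL + 287.5 μL = 312.5 μL total → factor 312.5/25 = 12.5
Overall dilution factor = 25 × 15 × 20 × 12.5 = 93750
Final = 8.00 mM / 93750 = 8.533 × 10^-5 mM = 85.3 nM

85.3 nM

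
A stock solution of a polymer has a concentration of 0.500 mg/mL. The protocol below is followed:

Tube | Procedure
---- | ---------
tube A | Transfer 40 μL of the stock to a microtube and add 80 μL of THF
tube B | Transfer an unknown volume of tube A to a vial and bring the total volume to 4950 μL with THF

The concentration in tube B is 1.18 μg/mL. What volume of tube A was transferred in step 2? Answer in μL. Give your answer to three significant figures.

35.0 μL

Step 1: 40 μL + 80 μL = 120 μL total → factor 120/40 = 3
Step 2: v brought to 4950 μL → factor = 4950 μL/v
Product of known-step factors = 3
Overall factor = 0.500 mg/mL / (1.18 μg/mL) = 423.73
Step-2 factor = 423.73 / 3 = 141.24
v = 4950 μL / 141.24 = 35.0 μL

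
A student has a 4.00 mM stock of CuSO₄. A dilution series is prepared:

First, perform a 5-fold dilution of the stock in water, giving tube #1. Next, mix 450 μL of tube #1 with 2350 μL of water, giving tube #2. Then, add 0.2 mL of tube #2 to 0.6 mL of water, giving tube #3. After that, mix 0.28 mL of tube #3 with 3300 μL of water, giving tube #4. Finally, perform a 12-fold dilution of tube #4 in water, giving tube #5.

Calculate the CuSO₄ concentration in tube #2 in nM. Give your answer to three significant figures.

1.29 × 10^5 nM

Step 1: 5-fold → factor 5
Step 2: 450 μL + 2350 μL = 2800 μL total → factor 2800/450 = 6.2222
Dilution factor through tube #2 = 5 × 6.2222 = 31.111
[tube #2] = 4.00 mM / 31.111 = 0.1286 mM = 1.29 × 10^5 nM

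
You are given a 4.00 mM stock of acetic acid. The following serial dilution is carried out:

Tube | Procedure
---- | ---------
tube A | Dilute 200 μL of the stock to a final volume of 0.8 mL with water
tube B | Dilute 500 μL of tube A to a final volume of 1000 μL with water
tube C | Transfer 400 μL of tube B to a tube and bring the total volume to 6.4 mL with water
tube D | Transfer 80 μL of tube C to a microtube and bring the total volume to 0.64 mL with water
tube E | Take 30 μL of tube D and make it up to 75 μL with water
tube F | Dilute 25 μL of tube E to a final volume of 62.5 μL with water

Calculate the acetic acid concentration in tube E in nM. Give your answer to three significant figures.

Step 1: 200 μL brought to 0.8 mL → factor 800/200 = 4
Step 2: 500 μL brought to 1000 μL → factor 1000/500 = 2
Step 3: 400 μL brought to 6.4 mL → factor 6400/400 = 16
Step 4: 80 μL brought to 0.64 mL → factor 640/80 = 8
Step 5: 30 μL brought to 75 μL → factor 75/30 = 2.5
Dilution factor through tube E = 4 × 2 × 16 × 8 × 2.5 = 2560
[tube E] = 4.00 mM / 2560 = 0.001563 mM = 1.56 × 10^3 nM

1.56 × 10^3 nM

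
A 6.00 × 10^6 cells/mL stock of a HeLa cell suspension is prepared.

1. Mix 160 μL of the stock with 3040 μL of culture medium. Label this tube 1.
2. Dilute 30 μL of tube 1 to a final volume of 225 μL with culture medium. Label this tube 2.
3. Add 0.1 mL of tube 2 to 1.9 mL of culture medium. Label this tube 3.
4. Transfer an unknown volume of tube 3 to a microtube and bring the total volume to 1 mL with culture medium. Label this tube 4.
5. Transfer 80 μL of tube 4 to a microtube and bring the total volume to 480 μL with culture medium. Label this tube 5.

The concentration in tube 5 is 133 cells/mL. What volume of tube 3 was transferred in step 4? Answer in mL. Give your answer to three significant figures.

0.399 mL

Step 1: 160 μL + 3040 μL = 3200 μL total → factor 3200/160 = 20
Step 2: 30 μL brought to 225 μL → factor 225/30 = 7.5
Step 3: 0.1 mL + 1.9 mL = 2 mL total → factor 2/0.1 = 20
Step 4: v brought to 1 mL → factor = 1 mL/v
Step 5: 80 μL brought to 480 μL → factor 480/80 = 6
Product of known-step factors = 18000
Overall factor = 6.00 × 10^6 cells/mL / (133 cells/mL) = 45113
Step-4 factor = 45113 / 18000 = 2.5063
v = 1 mL / 2.5063 = 0.399 mL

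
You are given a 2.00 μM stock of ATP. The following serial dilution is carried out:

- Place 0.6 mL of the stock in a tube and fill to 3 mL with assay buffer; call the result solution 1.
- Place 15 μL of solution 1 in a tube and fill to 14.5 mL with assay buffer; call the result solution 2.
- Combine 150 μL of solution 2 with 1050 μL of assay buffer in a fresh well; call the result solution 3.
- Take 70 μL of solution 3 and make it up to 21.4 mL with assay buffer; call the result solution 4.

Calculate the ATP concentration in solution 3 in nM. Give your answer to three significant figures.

Step 1: 0.6 mL brought to 3 mL → factor 3/0.6 = 5
Step 2: 15 μL brought to 14.5 mL → factor 14500/15 = 966.67
Step 3: 150 μL + 1050 μL = 1200 μL total → factor 1200/150 = 8
Dilution factor through solution 3 = 5 × 966.67 × 8 = 38667
[solution 3] = 2.00 μM / 38667 = 5.172 × 10^-5 μM = 0.0517 nM

0.0517 nM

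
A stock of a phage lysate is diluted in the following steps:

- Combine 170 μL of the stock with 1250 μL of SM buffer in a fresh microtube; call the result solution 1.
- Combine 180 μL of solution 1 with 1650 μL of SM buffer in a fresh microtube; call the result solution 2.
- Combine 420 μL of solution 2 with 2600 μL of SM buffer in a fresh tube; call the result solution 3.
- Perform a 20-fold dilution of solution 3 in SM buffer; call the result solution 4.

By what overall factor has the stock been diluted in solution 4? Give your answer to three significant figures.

Step 1: 170 μL + 1250 μL = 1420 μL total → factor 1420/170 = 8.3529
Step 2: 180 μL + 1650 μL = 1830 μL total → factor 1830/180 = 10.167
Step 3: 420 μL + 2600 μL = 3020 μL total → factor 3020/420 = 7.1905
Step 4: 20-fold → factor 20
Overall dilution factor = 8.3529 × 10.167 × 7.1905 × 20 = 12213

1.22 × 10^4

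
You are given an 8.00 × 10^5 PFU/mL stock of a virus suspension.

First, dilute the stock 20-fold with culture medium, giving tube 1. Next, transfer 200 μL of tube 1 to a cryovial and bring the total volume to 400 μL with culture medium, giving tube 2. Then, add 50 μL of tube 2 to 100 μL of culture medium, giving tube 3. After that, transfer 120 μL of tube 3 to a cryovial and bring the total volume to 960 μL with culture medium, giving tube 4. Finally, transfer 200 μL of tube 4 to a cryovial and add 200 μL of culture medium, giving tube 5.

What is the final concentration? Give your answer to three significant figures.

417 PFU/mL

Step 1: 20-fold → factor 20
Step 2: 200 μL brought to 400 μL → factor 400/200 = 2
Step 3: 50 μL + 100 μL = 150 μL total → factor 150/50 = 3
Step 4: 120 μL brought to 960 μL → factor 960/120 = 8
Step 5: 200 μL + 200 μL = 400 μL total → factor 400/200 = 2
Overall dilution factor = 20 × 2 × 3 × 8 × 2 = 1920
Final = 8.00 × 10^5 PFU/mL / 1920 = 417 PFU/mL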